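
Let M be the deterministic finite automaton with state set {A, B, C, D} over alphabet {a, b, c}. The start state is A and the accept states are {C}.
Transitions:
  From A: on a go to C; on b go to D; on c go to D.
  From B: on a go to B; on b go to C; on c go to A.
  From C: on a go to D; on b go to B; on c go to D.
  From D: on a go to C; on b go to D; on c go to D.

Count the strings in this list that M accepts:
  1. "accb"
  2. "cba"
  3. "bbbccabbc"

"accb": rejected
"cba": accepted
"bbbccabbc": rejected

1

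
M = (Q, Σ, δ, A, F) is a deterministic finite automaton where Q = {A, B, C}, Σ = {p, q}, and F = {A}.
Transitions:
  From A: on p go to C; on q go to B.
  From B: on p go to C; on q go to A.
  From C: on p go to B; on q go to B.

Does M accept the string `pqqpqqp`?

rejected

A --p--> C
C --q--> B
B --q--> A
A --p--> C
C --q--> B
B --q--> A
A --p--> C
End in state C, which is not an accepting state.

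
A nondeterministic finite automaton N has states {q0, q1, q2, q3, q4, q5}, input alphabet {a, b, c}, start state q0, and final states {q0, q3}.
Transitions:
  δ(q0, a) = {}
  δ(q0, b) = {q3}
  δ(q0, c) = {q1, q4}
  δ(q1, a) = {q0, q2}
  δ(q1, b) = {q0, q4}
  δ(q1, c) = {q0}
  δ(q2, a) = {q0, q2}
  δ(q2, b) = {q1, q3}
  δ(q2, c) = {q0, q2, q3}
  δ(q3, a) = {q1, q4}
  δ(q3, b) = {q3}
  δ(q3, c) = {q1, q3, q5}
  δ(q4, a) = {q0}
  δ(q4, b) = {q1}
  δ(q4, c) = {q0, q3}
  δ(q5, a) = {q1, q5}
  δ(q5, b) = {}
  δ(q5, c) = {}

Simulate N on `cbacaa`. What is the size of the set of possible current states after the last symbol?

Start: {q0}
read c: {q1, q4}
read b: {q0, q1, q4}
read a: {q0, q2}
read c: {q0, q1, q2, q3, q4}
read a: {q0, q1, q2, q4}
read a: {q0, q2}
Final reachable set {q0, q2} has 2 states.

2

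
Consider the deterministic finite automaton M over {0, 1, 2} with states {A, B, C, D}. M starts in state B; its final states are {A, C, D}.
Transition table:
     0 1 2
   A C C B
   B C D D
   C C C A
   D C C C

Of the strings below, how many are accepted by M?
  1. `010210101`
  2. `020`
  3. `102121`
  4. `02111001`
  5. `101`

`010210101`: accepted
`020`: accepted
`102121`: accepted
`02111001`: accepted
`101`: accepted

5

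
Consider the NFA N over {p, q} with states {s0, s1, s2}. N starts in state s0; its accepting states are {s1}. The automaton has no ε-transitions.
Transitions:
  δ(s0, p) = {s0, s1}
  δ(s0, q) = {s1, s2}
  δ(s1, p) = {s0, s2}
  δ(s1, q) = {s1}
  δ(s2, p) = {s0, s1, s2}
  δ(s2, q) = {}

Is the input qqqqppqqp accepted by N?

Start: {s0}
read q: {s1, s2}
read q: {s1}
read q: {s1}
read q: {s1}
read p: {s0, s2}
read p: {s0, s1, s2}
read q: {s1, s2}
read q: {s1}
read p: {s0, s2}
Reachable ∩ accepting = {} — empty.

rejected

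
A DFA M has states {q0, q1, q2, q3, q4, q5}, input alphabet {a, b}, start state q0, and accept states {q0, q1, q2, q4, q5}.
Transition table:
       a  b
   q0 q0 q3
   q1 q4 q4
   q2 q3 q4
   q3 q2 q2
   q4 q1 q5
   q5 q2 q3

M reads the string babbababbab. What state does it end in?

q4

q0 --b--> q3
q3 --a--> q2
q2 --b--> q4
q4 --b--> q5
q5 --a--> q2
q2 --b--> q4
q4 --a--> q1
q1 --b--> q4
q4 --b--> q5
q5 --a--> q2
q2 --b--> q4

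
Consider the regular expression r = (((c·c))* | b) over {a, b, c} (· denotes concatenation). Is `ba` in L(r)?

Neither ((c·c))* nor b matches ba.

no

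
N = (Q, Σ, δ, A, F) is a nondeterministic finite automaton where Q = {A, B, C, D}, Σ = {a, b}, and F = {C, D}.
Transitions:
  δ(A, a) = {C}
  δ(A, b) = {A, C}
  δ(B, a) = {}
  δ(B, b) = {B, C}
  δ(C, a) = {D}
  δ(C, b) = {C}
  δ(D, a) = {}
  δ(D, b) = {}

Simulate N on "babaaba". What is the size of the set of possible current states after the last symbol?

0

Start: {A}
read b: {A, C}
read a: {C, D}
read b: {C}
read a: {D}
read a: {}
The reachable set is empty and stays empty for the remaining 2 symbols.
Final reachable set {} has 0 states.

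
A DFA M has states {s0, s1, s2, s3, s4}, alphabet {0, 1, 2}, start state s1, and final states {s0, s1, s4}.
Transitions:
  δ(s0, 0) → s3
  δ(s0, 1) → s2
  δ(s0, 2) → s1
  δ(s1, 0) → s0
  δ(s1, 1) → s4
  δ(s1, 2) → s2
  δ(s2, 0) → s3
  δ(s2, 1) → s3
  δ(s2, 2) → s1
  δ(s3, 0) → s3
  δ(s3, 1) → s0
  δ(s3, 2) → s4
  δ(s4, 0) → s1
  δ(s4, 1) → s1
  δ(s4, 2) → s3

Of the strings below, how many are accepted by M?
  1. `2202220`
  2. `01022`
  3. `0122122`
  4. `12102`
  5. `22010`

`2202220`: accepted
`01022`: rejected
`0122122`: rejected
`12102`: accepted
`22010`: rejected

2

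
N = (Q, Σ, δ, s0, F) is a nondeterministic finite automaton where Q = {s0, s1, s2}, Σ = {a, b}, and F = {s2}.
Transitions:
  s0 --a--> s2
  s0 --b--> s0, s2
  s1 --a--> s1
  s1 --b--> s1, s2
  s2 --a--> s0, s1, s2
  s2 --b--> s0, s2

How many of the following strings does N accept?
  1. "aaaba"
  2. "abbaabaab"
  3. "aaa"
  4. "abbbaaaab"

4

"aaaba": accepted
"abbaabaab": accepted
"aaa": accepted
"abbbaaaab": accepted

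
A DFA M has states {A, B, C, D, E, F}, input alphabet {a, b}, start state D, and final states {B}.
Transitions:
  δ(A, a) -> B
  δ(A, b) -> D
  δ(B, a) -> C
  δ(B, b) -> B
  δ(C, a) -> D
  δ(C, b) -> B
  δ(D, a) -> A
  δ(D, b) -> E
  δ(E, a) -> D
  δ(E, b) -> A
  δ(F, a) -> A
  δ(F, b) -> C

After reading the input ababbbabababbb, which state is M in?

D --a--> A
A --b--> D
D --a--> A
A --b--> D
D --b--> E
E --b--> A
A --a--> B
B --b--> B
B --a--> C
C --b--> B
B --a--> C
C --b--> B
B --b--> B
B --b--> B

B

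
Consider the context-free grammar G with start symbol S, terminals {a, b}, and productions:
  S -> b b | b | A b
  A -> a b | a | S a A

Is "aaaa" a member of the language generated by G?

no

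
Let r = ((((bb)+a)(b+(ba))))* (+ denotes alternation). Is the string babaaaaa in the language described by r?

no

babaaaaa cannot be split into zero or more pieces each matching (((bb)+a)(b+(ba))).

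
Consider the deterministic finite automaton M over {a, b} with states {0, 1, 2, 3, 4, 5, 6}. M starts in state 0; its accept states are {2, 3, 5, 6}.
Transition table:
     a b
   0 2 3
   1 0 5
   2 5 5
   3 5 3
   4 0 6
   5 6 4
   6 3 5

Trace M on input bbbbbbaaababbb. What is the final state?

5

0 --b--> 3
3 --b--> 3
3 --b--> 3
3 --b--> 3
3 --b--> 3
3 --b--> 3
3 --a--> 5
5 --a--> 6
6 --a--> 3
3 --b--> 3
3 --a--> 5
5 --b--> 4
4 --b--> 6
6 --b--> 5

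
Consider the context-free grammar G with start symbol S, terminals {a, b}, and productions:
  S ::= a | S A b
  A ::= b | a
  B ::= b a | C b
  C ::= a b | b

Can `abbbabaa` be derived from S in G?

no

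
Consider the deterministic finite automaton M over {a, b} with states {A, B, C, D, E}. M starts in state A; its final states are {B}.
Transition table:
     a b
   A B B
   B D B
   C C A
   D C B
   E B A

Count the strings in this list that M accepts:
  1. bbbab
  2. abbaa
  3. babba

1

bbbab: accepted
abbaa: rejected
babba: rejected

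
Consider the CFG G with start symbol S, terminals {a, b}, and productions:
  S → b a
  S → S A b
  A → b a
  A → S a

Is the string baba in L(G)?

no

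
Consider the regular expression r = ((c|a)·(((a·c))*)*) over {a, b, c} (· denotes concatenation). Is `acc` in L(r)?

No split of acc into u·v has (c|a) matching u and (((a·c))*)* matching v.

no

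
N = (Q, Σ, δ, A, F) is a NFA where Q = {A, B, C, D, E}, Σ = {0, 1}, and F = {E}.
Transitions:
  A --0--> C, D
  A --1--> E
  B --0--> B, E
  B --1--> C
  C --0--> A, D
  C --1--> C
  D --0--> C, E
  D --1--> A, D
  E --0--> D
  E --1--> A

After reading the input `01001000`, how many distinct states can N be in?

4

Start: {A}
read 0: {C, D}
read 1: {A, C, D}
read 0: {A, C, D, E}
read 0: {A, C, D, E}
read 1: {A, C, D, E}
read 0: {A, C, D, E}
read 0: {A, C, D, E}
read 0: {A, C, D, E}
Final reachable set {A, C, D, E} has 4 states.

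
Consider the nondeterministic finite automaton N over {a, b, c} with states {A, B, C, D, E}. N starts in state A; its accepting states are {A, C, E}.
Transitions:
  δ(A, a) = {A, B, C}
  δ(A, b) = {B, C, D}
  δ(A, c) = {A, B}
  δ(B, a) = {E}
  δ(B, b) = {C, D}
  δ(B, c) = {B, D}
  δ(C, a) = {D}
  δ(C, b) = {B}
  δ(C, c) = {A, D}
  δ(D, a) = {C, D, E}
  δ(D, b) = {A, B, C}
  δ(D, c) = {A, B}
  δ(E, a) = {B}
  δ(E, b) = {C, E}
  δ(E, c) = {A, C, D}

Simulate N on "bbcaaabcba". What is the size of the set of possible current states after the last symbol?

5

Start: {A}
read b: {B, C, D}
read b: {A, B, C, D}
read c: {A, B, D}
read a: {A, B, C, D, E}
read a: {A, B, C, D, E}
read a: {A, B, C, D, E}
read b: {A, B, C, D, E}
read c: {A, B, C, D}
read b: {A, B, C, D}
read a: {A, B, C, D, E}
Final reachable set {A, B, C, D, E} has 5 states.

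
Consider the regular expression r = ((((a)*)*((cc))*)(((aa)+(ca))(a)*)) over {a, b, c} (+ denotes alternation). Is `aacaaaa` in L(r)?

Split as aa·caaaa: (((a)*)*((cc))*) matches aa and (((aa)+(ca))(a)*) matches caaaa.

yes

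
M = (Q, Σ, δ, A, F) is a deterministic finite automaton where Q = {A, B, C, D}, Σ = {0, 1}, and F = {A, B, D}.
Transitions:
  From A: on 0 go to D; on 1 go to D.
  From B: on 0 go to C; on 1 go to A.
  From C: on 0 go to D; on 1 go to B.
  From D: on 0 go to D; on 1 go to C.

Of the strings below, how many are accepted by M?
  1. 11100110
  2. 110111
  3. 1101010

2

11100110: rejected
110111: accepted
1101010: accepted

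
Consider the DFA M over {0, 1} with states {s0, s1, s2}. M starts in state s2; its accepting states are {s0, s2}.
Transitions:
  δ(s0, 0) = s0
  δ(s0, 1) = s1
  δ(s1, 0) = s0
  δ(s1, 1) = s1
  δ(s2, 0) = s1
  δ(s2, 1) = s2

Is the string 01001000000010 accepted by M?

s2 --0--> s1
s1 --1--> s1
s1 --0--> s0
s0 --0--> s0
s0 --1--> s1
s1 --0--> s0
s0 --0--> s0
s0 --0--> s0
s0 --0--> s0
s0 --0--> s0
s0 --0--> s0
s0 --0--> s0
s0 --1--> s1
s1 --0--> s0
End in state s0, which is an accepting state.

accepted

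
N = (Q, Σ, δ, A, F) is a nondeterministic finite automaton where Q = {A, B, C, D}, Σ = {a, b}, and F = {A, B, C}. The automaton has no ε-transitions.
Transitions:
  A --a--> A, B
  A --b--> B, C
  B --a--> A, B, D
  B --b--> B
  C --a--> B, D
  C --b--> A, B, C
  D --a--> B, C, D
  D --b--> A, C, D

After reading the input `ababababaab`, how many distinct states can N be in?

Start: {A}
read a: {A, B}
read b: {B, C}
read a: {A, B, D}
read b: {A, B, C, D}
read a: {A, B, C, D}
read b: {A, B, C, D}
read a: {A, B, C, D}
read b: {A, B, C, D}
read a: {A, B, C, D}
read a: {A, B, C, D}
read b: {A, B, C, D}
Final reachable set {A, B, C, D} has 4 states.

4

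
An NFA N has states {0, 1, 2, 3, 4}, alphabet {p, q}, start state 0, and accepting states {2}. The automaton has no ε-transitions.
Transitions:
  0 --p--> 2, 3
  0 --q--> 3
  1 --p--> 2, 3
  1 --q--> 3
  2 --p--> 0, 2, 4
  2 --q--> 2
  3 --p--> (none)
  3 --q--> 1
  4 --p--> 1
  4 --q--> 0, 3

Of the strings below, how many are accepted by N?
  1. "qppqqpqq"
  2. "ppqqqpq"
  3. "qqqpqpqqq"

1

"qppqqpqq": rejected
"ppqqqpq": accepted
"qqqpqpqqq": rejected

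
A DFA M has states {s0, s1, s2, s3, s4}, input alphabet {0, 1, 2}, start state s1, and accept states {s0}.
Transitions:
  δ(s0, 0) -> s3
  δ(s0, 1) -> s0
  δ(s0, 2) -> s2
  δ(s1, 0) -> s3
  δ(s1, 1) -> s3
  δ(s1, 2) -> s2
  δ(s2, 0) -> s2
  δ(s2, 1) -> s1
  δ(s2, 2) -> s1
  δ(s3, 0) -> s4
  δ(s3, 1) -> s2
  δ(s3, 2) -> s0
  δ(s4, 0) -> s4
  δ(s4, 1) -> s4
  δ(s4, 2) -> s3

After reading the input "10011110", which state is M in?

s1 --1--> s3
s3 --0--> s4
s4 --0--> s4
s4 --1--> s4
s4 --1--> s4
s4 --1--> s4
s4 --1--> s4
s4 --0--> s4

s4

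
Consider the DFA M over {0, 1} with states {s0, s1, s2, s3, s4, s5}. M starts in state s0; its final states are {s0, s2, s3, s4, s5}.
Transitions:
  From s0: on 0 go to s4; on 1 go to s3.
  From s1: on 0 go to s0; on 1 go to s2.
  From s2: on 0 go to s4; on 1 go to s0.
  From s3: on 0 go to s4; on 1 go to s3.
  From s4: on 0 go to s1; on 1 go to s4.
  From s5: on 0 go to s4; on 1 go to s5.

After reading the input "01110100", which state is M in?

s1

s0 --0--> s4
s4 --1--> s4
s4 --1--> s4
s4 --1--> s4
s4 --0--> s1
s1 --1--> s2
s2 --0--> s4
s4 --0--> s1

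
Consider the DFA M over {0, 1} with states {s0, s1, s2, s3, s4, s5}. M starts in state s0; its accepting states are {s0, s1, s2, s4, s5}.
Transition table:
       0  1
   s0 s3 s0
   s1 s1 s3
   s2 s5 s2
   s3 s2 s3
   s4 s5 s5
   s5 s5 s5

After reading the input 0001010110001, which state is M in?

s0 --0--> s3
s3 --0--> s2
s2 --0--> s5
s5 --1--> s5
s5 --0--> s5
s5 --1--> s5
s5 --0--> s5
s5 --1--> s5
s5 --1--> s5
s5 --0--> s5
s5 --0--> s5
s5 --0--> s5
s5 --1--> s5

s5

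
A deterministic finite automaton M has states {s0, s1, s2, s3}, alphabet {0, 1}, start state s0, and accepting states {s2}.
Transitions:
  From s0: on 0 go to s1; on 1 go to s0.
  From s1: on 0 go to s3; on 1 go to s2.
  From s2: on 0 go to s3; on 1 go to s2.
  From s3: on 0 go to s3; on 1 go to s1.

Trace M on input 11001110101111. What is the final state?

s2

s0 --1--> s0
s0 --1--> s0
s0 --0--> s1
s1 --0--> s3
s3 --1--> s1
s1 --1--> s2
s2 --1--> s2
s2 --0--> s3
s3 --1--> s1
s1 --0--> s3
s3 --1--> s1
s1 --1--> s2
s2 --1--> s2
s2 --1--> s2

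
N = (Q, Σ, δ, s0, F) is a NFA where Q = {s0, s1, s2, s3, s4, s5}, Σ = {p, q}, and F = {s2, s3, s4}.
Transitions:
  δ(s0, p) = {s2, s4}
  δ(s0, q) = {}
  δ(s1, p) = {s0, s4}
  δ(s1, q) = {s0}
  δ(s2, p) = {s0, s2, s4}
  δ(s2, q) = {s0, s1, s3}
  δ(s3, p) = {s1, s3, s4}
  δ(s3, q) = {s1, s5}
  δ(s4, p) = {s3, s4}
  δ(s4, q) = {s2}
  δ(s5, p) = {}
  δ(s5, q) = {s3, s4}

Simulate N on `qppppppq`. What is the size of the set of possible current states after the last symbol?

0

Start: {s0}
read q: {}
The reachable set is empty and stays empty for the remaining 7 symbols.
Final reachable set {} has 0 states.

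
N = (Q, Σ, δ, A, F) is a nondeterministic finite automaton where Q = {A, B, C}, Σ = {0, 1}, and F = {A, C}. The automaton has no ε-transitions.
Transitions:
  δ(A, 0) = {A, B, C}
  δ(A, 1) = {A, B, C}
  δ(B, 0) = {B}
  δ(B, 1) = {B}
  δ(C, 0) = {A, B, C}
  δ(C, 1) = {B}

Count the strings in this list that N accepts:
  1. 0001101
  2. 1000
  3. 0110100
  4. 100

4

0001101: accepted
1000: accepted
0110100: accepted
100: accepted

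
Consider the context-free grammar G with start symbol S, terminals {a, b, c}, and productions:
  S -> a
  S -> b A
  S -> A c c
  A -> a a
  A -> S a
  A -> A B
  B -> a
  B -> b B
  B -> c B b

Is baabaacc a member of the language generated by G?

yes

S ⇒ Acc ⇒ Sacc ⇒ bAacc ⇒ bABacc ⇒ baaBacc ⇒ baabBacc ⇒ baabaacc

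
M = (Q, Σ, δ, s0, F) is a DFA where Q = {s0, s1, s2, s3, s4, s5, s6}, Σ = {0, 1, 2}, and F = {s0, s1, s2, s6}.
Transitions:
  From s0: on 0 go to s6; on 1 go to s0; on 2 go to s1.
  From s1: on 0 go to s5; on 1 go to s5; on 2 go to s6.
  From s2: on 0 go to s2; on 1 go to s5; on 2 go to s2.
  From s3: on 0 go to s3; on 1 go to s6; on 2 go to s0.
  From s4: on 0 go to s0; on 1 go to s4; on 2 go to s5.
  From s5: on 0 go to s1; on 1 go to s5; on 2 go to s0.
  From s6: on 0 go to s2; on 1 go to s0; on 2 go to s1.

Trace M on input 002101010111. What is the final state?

s5

s0 --0--> s6
s6 --0--> s2
s2 --2--> s2
s2 --1--> s5
s5 --0--> s1
s1 --1--> s5
s5 --0--> s1
s1 --1--> s5
s5 --0--> s1
s1 --1--> s5
s5 --1--> s5
s5 --1--> s5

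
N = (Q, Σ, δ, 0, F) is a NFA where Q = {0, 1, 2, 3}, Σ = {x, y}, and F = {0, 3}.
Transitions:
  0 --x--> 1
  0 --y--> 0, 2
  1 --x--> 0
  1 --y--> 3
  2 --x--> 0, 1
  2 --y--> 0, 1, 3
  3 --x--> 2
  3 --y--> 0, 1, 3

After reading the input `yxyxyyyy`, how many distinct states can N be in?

Start: {0}
read y: {0, 2}
read x: {0, 1}
read y: {0, 2, 3}
read x: {0, 1, 2}
read y: {0, 1, 2, 3}
read y: {0, 1, 2, 3}
read y: {0, 1, 2, 3}
read y: {0, 1, 2, 3}
Final reachable set {0, 1, 2, 3} has 4 states.

4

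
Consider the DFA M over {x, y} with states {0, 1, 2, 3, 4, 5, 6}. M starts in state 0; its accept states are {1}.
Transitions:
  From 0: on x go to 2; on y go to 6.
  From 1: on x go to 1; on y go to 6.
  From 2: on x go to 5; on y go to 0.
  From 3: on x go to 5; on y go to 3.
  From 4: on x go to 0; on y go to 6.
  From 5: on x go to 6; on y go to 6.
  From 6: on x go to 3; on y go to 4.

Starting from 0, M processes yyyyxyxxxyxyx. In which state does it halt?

3

0 --y--> 6
6 --y--> 4
4 --y--> 6
6 --y--> 4
4 --x--> 0
0 --y--> 6
6 --x--> 3
3 --x--> 5
5 --x--> 6
6 --y--> 4
4 --x--> 0
0 --y--> 6
6 --x--> 3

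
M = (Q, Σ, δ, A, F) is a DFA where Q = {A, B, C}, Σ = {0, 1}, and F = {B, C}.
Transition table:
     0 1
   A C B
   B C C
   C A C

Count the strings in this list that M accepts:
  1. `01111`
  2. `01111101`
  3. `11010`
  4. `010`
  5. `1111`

`01111`: accepted
`01111101`: accepted
`11010`: accepted
`010`: rejected
`1111`: accepted

4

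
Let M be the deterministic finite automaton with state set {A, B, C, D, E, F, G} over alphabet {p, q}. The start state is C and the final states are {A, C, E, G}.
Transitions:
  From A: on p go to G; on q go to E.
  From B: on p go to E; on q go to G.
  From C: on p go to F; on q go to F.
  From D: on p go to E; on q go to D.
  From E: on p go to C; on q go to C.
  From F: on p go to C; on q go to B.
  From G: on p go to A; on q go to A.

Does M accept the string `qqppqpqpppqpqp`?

C --q--> F
F --q--> B
B --p--> E
E --p--> C
C --q--> F
F --p--> C
C --q--> F
F --p--> C
C --p--> F
F --p--> C
C --q--> F
F --p--> C
C --q--> F
F --p--> C
End in state C, which is an accepting state.

accepted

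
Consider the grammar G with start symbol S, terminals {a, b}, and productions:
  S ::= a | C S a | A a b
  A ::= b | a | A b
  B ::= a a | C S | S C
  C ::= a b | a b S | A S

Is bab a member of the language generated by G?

yes

S ⇒ Aab ⇒ bab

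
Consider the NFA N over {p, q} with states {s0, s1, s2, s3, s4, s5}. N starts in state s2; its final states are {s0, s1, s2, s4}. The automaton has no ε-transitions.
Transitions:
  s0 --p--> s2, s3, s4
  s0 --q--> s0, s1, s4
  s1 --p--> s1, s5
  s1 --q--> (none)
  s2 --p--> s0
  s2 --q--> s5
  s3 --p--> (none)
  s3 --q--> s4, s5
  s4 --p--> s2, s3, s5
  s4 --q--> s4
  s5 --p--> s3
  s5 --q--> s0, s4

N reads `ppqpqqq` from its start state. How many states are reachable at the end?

3

Start: {s2}
read p: {s0}
read p: {s2, s3, s4}
read q: {s4, s5}
read p: {s2, s3, s5}
read q: {s0, s4, s5}
read q: {s0, s1, s4}
read q: {s0, s1, s4}
Final reachable set {s0, s1, s4} has 3 states.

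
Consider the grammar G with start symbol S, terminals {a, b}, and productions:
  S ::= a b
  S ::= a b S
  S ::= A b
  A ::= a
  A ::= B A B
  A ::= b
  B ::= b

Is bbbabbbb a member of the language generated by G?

S ⇒ Ab ⇒ BABb ⇒ bABb ⇒ bBABBb ⇒ bbABBb ⇒ bbBABBBb ⇒ bbbABBBb ⇒ bbbaBBBb ⇒ bbbabBBb ⇒ bbbabbBb ⇒ bbbabbbb

yes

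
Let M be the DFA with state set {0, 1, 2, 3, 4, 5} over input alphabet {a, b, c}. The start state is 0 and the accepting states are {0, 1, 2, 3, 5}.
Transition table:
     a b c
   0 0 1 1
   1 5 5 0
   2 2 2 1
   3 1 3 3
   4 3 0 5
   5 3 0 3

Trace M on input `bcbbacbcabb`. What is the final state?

0 --b--> 1
1 --c--> 0
0 --b--> 1
1 --b--> 5
5 --a--> 3
3 --c--> 3
3 --b--> 3
3 --c--> 3
3 --a--> 1
1 --b--> 5
5 --b--> 0

0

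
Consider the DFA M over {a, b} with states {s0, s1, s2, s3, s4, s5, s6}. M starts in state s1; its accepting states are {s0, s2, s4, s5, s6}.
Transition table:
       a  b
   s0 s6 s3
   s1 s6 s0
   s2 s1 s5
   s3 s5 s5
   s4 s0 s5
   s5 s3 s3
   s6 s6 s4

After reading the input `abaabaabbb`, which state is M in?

s1 --a--> s6
s6 --b--> s4
s4 --a--> s0
s0 --a--> s6
s6 --b--> s4
s4 --a--> s0
s0 --a--> s6
s6 --b--> s4
s4 --b--> s5
s5 --b--> s3

s3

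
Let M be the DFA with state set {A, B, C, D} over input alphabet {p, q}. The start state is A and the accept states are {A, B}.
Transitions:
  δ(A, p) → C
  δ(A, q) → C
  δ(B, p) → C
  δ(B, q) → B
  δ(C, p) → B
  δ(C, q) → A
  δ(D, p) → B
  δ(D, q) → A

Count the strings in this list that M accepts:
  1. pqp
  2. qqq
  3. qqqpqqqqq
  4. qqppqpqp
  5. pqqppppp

2

pqp: rejected
qqq: rejected
qqqpqqqqq: accepted
qqppqpqp: rejected
pqqppppp: accepted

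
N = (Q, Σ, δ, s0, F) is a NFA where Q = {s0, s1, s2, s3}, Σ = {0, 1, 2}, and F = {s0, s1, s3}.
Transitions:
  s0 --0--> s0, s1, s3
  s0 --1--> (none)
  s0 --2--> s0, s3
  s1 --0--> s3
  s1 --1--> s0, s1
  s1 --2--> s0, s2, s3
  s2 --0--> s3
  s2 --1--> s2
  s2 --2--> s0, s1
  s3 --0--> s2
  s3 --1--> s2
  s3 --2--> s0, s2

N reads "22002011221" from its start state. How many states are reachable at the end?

Start: {s0}
read 2: {s0, s3}
read 2: {s0, s2, s3}
read 0: {s0, s1, s2, s3}
read 0: {s0, s1, s2, s3}
read 2: {s0, s1, s2, s3}
read 0: {s0, s1, s2, s3}
read 1: {s0, s1, s2}
read 1: {s0, s1, s2}
read 2: {s0, s1, s2, s3}
read 2: {s0, s1, s2, s3}
read 1: {s0, s1, s2}
Final reachable set {s0, s1, s2} has 3 states.

3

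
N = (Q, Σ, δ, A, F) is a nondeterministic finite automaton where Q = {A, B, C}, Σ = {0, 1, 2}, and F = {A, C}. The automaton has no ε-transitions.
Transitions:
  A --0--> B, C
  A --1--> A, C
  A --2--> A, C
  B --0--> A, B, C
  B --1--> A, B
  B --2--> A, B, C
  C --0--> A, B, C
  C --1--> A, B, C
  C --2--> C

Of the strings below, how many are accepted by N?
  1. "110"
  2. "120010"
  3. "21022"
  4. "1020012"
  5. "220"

5

"110": accepted
"120010": accepted
"21022": accepted
"1020012": accepted
"220": accepted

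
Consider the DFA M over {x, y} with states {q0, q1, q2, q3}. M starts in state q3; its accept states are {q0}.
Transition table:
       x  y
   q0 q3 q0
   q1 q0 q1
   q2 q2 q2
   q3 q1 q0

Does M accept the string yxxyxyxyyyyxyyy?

q3 --y--> q0
q0 --x--> q3
q3 --x--> q1
q1 --y--> q1
q1 --x--> q0
q0 --y--> q0
q0 --x--> q3
q3 --y--> q0
q0 --y--> q0
q0 --y--> q0
q0 --y--> q0
q0 --x--> q3
q3 --y--> q0
q0 --y--> q0
q0 --y--> q0
End in state q0, which is an accepting state.

accepted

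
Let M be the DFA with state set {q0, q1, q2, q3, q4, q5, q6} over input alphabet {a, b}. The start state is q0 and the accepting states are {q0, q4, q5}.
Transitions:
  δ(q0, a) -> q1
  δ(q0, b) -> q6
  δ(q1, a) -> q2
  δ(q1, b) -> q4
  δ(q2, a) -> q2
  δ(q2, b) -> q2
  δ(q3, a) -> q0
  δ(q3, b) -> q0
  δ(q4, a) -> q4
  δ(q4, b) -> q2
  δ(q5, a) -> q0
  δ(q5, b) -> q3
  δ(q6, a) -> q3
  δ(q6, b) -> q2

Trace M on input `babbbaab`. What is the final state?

q0 --b--> q6
q6 --a--> q3
q3 --b--> q0
q0 --b--> q6
q6 --b--> q2
q2 --a--> q2
q2 --a--> q2
q2 --b--> q2

q2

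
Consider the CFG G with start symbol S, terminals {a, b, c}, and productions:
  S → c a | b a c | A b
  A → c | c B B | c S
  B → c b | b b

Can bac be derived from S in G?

yes

S ⇒ bac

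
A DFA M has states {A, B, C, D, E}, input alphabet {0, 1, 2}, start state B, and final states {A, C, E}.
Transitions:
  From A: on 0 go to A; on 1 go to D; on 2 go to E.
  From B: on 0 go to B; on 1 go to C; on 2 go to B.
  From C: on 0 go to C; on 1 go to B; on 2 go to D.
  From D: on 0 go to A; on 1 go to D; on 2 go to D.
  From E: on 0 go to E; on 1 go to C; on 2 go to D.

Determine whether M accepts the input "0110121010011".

B --0--> B
B --1--> C
C --1--> B
B --0--> B
B --1--> C
C --2--> D
D --1--> D
D --0--> A
A --1--> D
D --0--> A
A --0--> A
A --1--> D
D --1--> D
End in state D, which is not an accepting state.

rejected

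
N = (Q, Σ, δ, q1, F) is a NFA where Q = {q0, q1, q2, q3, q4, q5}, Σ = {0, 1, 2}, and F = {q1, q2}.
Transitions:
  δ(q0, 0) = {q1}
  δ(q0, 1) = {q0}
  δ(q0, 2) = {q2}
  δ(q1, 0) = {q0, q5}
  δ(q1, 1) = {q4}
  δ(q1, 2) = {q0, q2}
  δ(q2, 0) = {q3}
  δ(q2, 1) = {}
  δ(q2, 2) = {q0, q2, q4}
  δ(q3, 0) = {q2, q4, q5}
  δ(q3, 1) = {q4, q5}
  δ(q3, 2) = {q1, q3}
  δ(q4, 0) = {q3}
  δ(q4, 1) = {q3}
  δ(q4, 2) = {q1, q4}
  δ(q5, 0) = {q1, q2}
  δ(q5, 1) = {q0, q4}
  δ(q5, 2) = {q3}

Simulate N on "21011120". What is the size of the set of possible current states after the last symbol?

5

Start: {q1}
read 2: {q0, q2}
read 1: {q0}
read 0: {q1}
read 1: {q4}
read 1: {q3}
read 1: {q4, q5}
read 2: {q1, q3, q4}
read 0: {q0, q2, q3, q4, q5}
Final reachable set {q0, q2, q3, q4, q5} has 5 states.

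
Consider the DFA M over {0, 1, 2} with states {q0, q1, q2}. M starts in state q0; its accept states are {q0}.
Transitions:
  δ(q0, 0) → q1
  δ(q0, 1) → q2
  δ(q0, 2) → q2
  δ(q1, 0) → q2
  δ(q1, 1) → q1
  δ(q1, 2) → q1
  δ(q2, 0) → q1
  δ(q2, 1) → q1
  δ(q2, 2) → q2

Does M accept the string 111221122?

rejected

q0 --1--> q2
q2 --1--> q1
q1 --1--> q1
q1 --2--> q1
q1 --2--> q1
q1 --1--> q1
q1 --1--> q1
q1 --2--> q1
q1 --2--> q1
End in state q1, which is not an accepting state.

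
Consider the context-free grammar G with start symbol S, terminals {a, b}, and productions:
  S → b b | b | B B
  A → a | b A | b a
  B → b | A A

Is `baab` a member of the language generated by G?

S ⇒ BB ⇒ AAB ⇒ baAB ⇒ baaB ⇒ baab

yes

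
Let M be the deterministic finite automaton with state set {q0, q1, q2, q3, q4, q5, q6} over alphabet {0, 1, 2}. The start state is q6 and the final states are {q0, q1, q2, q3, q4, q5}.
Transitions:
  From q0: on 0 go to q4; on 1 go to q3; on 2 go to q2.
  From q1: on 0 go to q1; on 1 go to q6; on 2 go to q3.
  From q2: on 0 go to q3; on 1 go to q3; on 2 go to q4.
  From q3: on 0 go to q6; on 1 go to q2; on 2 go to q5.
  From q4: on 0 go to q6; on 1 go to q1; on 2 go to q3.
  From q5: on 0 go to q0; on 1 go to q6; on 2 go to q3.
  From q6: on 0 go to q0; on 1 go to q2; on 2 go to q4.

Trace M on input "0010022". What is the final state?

q5

q6 --0--> q0
q0 --0--> q4
q4 --1--> q1
q1 --0--> q1
q1 --0--> q1
q1 --2--> q3
q3 --2--> q5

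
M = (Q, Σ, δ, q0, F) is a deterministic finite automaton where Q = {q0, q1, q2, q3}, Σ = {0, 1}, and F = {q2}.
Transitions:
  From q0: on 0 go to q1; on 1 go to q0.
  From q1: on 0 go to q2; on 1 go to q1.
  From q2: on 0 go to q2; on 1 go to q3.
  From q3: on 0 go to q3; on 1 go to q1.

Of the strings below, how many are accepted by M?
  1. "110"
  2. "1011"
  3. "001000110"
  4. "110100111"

"110": rejected
"1011": rejected
"001000110": accepted
"110100111": rejected

1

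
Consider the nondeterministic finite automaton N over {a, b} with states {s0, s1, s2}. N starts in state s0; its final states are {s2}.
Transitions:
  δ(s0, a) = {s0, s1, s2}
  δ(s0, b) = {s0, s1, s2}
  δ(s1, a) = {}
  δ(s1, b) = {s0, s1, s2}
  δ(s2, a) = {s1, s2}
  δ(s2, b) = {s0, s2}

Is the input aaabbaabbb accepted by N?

accepted

Start: {s0}
read a: {s0, s1, s2}
read a: {s0, s1, s2}
read a: {s0, s1, s2}
read b: {s0, s1, s2}
read b: {s0, s1, s2}
read a: {s0, s1, s2}
read a: {s0, s1, s2}
read b: {s0, s1, s2}
read b: {s0, s1, s2}
read b: {s0, s1, s2}
Reachable ∩ accepting = {s2} — nonempty.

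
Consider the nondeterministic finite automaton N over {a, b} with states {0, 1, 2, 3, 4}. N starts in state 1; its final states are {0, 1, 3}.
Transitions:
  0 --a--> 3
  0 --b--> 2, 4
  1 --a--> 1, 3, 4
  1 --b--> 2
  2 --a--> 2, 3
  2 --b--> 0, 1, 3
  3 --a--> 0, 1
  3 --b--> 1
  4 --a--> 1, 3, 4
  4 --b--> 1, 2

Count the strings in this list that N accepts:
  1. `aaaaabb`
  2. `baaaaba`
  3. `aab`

`aaaaabb`: accepted
`baaaaba`: accepted
`aab`: accepted

3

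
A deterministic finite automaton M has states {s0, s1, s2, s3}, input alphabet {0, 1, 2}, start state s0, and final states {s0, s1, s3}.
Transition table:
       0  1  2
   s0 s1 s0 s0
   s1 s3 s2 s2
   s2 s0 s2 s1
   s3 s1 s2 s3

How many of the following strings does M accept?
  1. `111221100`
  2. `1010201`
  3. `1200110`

2

`111221100`: accepted
`1010201`: rejected
`1200110`: accepted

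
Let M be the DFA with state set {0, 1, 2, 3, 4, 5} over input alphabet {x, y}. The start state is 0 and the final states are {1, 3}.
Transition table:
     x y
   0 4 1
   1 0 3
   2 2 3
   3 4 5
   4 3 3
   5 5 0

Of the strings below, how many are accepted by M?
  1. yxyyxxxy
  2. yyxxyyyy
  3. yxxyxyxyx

2

yxyyxxxy: accepted
yyxxyyyy: accepted
yxxyxyxyx: rejected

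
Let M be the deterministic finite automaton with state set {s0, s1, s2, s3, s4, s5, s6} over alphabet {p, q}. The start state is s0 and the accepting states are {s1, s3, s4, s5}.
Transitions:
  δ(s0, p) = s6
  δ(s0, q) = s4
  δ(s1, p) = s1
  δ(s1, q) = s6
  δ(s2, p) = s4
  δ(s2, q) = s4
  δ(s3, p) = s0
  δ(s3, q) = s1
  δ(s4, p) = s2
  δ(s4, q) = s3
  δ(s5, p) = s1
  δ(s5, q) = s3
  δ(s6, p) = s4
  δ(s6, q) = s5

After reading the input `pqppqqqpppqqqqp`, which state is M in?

s1

s0 --p--> s6
s6 --q--> s5
s5 --p--> s1
s1 --p--> s1
s1 --q--> s6
s6 --q--> s5
s5 --q--> s3
s3 --p--> s0
s0 --p--> s6
s6 --p--> s4
s4 --q--> s3
s3 --q--> s1
s1 --q--> s6
s6 --q--> s5
s5 --p--> s1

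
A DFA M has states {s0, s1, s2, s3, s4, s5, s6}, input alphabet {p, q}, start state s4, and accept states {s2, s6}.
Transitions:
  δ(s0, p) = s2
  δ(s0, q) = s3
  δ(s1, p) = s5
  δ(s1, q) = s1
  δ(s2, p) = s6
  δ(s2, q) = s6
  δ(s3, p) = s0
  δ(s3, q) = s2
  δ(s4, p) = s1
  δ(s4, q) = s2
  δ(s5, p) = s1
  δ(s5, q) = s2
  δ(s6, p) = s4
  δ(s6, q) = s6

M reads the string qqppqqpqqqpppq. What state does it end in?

s4 --q--> s2
s2 --q--> s6
s6 --p--> s4
s4 --p--> s1
s1 --q--> s1
s1 --q--> s1
s1 --p--> s5
s5 --q--> s2
s2 --q--> s6
s6 --q--> s6
s6 --p--> s4
s4 --p--> s1
s1 --p--> s5
s5 --q--> s2

s2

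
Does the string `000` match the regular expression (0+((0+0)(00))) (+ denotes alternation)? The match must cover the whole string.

yes

The right alternative ((0+0)(00)) matches 000.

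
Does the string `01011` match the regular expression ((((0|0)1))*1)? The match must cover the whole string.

Split as 0101·1: (((0|0)1))* matches 0101 and 1 matches 1.

yes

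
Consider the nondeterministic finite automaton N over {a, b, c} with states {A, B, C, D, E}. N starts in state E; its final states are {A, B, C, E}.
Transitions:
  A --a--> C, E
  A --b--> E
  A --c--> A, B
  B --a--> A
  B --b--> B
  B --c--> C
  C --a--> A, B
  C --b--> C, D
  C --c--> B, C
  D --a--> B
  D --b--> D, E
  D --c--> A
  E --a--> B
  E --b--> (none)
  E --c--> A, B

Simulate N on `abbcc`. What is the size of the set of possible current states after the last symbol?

2

Start: {E}
read a: {B}
read b: {B}
read b: {B}
read c: {C}
read c: {B, C}
Final reachable set {B, C} has 2 states.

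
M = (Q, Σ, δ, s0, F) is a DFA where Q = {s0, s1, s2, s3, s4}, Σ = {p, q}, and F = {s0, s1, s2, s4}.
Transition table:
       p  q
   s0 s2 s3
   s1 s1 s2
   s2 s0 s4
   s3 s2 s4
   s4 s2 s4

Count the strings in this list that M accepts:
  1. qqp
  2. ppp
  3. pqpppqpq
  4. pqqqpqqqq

4

qqp: accepted
ppp: accepted
pqpppqpq: accepted
pqqqpqqqq: accepted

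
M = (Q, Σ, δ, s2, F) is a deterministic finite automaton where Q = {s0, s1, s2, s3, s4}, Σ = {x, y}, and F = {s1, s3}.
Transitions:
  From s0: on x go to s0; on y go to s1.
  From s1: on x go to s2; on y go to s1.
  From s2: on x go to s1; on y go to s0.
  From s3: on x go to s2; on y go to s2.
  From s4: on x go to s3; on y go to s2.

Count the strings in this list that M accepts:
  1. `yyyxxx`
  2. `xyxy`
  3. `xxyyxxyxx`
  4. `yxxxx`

`yyyxxx`: rejected
`xyxy`: rejected
`xxyyxxyxx`: accepted
`yxxxx`: rejected

1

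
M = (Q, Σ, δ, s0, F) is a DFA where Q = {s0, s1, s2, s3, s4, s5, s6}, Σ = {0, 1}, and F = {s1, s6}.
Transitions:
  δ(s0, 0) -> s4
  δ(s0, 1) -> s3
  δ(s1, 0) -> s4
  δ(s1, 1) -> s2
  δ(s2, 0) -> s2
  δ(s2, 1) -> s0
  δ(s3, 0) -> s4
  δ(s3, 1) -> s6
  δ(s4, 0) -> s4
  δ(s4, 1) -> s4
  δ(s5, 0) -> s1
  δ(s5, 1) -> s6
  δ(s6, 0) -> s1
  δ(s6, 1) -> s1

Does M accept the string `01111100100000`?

s0 --0--> s4
s4 --1--> s4
s4 --1--> s4
s4 --1--> s4
s4 --1--> s4
s4 --1--> s4
s4 --0--> s4
s4 --0--> s4
s4 --1--> s4
s4 --0--> s4
s4 --0--> s4
s4 --0--> s4
s4 --0--> s4
s4 --0--> s4
End in state s4, which is not an accepting state.

rejected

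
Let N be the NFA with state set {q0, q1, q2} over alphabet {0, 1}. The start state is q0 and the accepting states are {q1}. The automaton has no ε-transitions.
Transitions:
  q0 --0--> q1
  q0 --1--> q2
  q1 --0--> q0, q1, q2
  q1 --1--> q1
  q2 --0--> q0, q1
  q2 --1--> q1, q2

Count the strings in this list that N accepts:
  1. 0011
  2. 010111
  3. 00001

0011: accepted
010111: accepted
00001: accepted

3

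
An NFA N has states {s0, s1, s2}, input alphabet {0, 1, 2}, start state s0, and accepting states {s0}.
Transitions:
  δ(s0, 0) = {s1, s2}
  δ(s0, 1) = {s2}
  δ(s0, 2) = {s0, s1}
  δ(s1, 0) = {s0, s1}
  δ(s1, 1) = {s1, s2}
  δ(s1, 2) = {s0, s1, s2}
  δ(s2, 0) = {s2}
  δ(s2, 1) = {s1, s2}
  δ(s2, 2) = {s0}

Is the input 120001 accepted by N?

rejected

Start: {s0}
read 1: {s2}
read 2: {s0}
read 0: {s1, s2}
read 0: {s0, s1, s2}
read 0: {s0, s1, s2}
read 1: {s1, s2}
Reachable ∩ accepting = {} — empty.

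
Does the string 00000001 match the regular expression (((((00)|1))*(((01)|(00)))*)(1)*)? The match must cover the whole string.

Split as 00000001·ε: ((((00)|1))*(((01)|(00)))*) matches 00000001 and (1)* matches ε.

yes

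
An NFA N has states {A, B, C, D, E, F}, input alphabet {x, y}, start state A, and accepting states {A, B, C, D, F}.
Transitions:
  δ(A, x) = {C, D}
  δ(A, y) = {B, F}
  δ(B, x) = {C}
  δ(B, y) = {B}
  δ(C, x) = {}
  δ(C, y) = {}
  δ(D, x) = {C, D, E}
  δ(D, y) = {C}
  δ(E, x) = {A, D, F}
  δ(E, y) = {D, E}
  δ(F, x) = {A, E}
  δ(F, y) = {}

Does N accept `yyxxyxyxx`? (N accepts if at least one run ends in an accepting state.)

rejected

Start: {A}
read y: {B, F}
read y: {B}
read x: {C}
read x: {}
The reachable set is empty and stays empty for the remaining 5 symbols.
Reachable ∩ accepting = {} — empty.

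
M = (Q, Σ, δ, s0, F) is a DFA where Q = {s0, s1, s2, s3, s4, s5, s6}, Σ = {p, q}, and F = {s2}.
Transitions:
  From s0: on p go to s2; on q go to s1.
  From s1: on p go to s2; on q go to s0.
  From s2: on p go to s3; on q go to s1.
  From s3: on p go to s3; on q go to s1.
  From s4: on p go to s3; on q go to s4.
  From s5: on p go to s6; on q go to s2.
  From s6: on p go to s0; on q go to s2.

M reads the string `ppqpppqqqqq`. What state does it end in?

s1

s0 --p--> s2
s2 --p--> s3
s3 --q--> s1
s1 --p--> s2
s2 --p--> s3
s3 --p--> s3
s3 --q--> s1
s1 --q--> s0
s0 --q--> s1
s1 --q--> s0
s0 --q--> s1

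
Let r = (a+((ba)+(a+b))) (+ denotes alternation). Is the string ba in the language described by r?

yes

The right alternative ((ba)+(a+b)) matches ba.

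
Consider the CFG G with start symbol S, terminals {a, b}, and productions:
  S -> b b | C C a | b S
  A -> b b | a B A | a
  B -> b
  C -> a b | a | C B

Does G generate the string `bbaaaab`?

no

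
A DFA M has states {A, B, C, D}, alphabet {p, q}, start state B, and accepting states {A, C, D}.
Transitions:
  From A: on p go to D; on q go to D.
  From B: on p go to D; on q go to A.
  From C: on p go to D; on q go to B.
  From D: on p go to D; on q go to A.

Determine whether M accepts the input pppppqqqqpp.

B --p--> D
D --p--> D
D --p--> D
D --p--> D
D --p--> D
D --q--> A
A --q--> D
D --q--> A
A --q--> D
D --p--> D
D --p--> D
End in state D, which is an accepting state.

accepted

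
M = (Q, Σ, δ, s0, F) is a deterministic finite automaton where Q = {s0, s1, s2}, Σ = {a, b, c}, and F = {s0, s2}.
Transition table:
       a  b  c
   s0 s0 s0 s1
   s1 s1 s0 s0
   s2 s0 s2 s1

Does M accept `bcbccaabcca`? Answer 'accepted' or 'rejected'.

s0 --b--> s0
s0 --c--> s1
s1 --b--> s0
s0 --c--> s1
s1 --c--> s0
s0 --a--> s0
s0 --a--> s0
s0 --b--> s0
s0 --c--> s1
s1 --c--> s0
s0 --a--> s0
End in state s0, which is an accepting state.

accepted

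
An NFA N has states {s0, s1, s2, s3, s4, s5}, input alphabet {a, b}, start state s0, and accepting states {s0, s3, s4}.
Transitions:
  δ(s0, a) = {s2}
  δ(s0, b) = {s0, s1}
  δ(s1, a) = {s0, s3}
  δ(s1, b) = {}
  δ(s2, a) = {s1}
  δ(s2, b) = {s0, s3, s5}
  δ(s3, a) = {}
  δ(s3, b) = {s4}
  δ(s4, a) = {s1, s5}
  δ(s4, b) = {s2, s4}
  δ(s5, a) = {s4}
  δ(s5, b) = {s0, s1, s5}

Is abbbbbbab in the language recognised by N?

Start: {s0}
read a: {s2}
read b: {s0, s3, s5}
read b: {s0, s1, s4, s5}
read b: {s0, s1, s2, s4, s5}
read b: {s0, s1, s2, s3, s4, s5}
read b: {s0, s1, s2, s3, s4, s5}
read b: {s0, s1, s2, s3, s4, s5}
read a: {s0, s1, s2, s3, s4, s5}
read b: {s0, s1, s2, s3, s4, s5}
Reachable ∩ accepting = {s0, s3, s4} — nonempty.

accepted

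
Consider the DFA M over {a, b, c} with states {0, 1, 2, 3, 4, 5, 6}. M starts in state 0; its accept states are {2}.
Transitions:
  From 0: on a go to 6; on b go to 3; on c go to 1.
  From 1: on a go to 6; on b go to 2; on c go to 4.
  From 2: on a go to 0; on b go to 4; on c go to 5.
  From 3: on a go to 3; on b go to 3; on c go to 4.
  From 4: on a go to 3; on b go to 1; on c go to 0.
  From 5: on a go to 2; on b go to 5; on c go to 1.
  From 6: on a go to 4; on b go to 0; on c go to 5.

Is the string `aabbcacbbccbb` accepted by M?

accepted

0 --a--> 6
6 --a--> 4
4 --b--> 1
1 --b--> 2
2 --c--> 5
5 --a--> 2
2 --c--> 5
5 --b--> 5
5 --b--> 5
5 --c--> 1
1 --c--> 4
4 --b--> 1
1 --b--> 2
End in state 2, which is an accepting state.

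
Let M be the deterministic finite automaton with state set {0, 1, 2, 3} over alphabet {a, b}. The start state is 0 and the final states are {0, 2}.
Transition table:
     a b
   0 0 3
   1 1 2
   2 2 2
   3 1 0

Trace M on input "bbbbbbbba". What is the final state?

0

0 --b--> 3
3 --b--> 0
0 --b--> 3
3 --b--> 0
0 --b--> 3
3 --b--> 0
0 --b--> 3
3 --b--> 0
0 --a--> 0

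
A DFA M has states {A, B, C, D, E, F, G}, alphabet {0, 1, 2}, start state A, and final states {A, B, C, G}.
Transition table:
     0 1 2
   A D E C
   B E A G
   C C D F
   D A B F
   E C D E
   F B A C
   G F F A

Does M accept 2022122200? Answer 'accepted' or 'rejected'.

rejected

A --2--> C
C --0--> C
C --2--> F
F --2--> C
C --1--> D
D --2--> F
F --2--> C
C --2--> F
F --0--> B
B --0--> E
End in state E, which is not an accepting state.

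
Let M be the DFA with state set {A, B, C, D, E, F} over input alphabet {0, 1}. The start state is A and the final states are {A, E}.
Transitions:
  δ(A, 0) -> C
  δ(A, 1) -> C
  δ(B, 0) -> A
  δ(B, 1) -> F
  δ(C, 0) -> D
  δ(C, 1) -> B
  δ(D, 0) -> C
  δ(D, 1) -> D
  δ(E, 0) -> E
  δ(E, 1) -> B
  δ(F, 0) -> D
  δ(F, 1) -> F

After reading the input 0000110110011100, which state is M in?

A --0--> C
C --0--> D
D --0--> C
C --0--> D
D --1--> D
D --1--> D
D --0--> C
C --1--> B
B --1--> F
F --0--> D
D --0--> C
C --1--> B
B --1--> F
F --1--> F
F --0--> D
D --0--> C

C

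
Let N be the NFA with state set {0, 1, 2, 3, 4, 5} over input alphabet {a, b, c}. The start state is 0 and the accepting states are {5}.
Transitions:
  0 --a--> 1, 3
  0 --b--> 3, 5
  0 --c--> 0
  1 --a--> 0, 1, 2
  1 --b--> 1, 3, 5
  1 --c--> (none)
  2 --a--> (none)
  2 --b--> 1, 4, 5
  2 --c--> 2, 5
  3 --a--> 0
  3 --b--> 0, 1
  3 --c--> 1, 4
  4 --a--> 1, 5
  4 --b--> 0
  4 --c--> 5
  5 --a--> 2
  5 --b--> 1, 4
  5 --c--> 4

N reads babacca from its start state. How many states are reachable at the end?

4

Start: {0}
read b: {3, 5}
read a: {0, 2}
read b: {1, 3, 4, 5}
read a: {0, 1, 2, 5}
read c: {0, 2, 4, 5}
read c: {0, 2, 4, 5}
read a: {1, 2, 3, 5}
Final reachable set {1, 2, 3, 5} has 4 states.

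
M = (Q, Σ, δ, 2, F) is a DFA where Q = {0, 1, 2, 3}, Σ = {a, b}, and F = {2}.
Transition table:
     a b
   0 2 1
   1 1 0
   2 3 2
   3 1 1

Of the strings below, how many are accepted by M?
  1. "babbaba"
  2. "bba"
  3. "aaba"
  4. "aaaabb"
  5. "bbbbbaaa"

1

"babbaba": rejected
"bba": rejected
"aaba": accepted
"aaaabb": rejected
"bbbbbaaa": rejected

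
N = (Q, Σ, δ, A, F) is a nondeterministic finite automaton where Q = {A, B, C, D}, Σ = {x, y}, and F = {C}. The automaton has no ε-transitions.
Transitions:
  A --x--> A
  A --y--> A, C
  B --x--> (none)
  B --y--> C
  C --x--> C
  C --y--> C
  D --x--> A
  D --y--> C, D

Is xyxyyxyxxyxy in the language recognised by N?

Start: {A}
read x: {A}
read y: {A, C}
read x: {A, C}
read y: {A, C}
read y: {A, C}
read x: {A, C}
read y: {A, C}
read x: {A, C}
read x: {A, C}
read y: {A, C}
read x: {A, C}
read y: {A, C}
Reachable ∩ accepting = {C} — nonempty.

accepted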